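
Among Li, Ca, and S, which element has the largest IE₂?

Li

The second ionization energy removes an electron from the +1 ion. For each element: Li⁺ is the bare [He] core; Ca⁺ still has 1 valence electron; S⁺ still has 5 valence electrons.
Pulling an electron out of a noble-gas core costs far more than removing a remaining valence electron, so Li sits at the high end of IE_2.
Valence configurations: Ca⁺ [Ar]4s¹, S⁺ [Ne]3s²3p³.
The numbers (kJ/mol): Li 7298, Ca 1145, S 2252.
Overall IE_2 order: Ca < S < Li.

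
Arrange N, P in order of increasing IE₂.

P < N

IE_2 is the cost of taking one more electron from the +1 cation: N⁺ still has 4 valence electrons; P⁺ still has 4 valence electrons.
All are still removing valence electrons, so compare the +1 ions as you would atoms: IE_2 generally rises across a period (higher Z_eff) and falls down a group (larger shell), subject to the usual subshell exceptions.
Valence configurations: N⁺ [He]2s²2p², P⁺ [Ne]3s²3p².
Approximate IE_2 values (kJ/mol): N 2856, P 1907.
Hence IE_2: P < N.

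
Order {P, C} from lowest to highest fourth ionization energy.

P, C

After 3 electrons have been removed, what remains? P³⁺ still has 2 valence electrons; C³⁺ still has 1 valence electron.
All are still removing valence electrons, so compare the +3 ions as you would atoms: IE_4 generally rises across a period (higher Z_eff) and falls down a group (larger shell), subject to the usual subshell exceptions.
Valence configurations: P³⁺ [Ne]3s², C³⁺ [He]2s¹.
Tabulated IE_4 (kJ/mol): P 4964, C 6223.
Overall IE_4 order: P < C.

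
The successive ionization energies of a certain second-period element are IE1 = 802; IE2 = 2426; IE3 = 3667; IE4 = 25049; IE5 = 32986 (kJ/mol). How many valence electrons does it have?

3

Look for the largest jump between consecutive ionization energies: IE4/IE3 ≈ 6.8, far larger than any earlier ratio.
That jump marks the point where a core electron is being removed. So the atom has 3 valence electrons.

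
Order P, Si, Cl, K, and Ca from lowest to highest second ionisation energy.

Ca, Si, P, Cl, K

After 1 electron has been removed, what remains? P⁺ still has 4 valence electrons; Si⁺ still has 3 valence electrons; Cl⁺ still has 6 valence electrons; K⁺ is the bare [Ar] core; Ca⁺ still has 1 valence electron.
Breaking into a closed-shell core is much more expensive than removing a leftover valence electron — K has the largest IE_2 here.
Valence configurations: P⁺ [Ne]3s²3p², Si⁺ [Ne]3s²3p¹, Cl⁺ [Ne]3s²3p⁴, Ca⁺ [Ar]4s¹.
Tabulated IE_2 (kJ/mol): P 1907, Si 1577, Cl 2298, K 3052, Ca 1145.
Overall IE_2 order: Ca < Si < P < Cl < K.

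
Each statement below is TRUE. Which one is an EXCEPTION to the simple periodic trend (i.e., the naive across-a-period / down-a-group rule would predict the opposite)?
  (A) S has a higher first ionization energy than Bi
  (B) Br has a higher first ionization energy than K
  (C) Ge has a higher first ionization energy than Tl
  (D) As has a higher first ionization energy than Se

(D)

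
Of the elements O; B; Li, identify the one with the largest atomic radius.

Li is in period 2, group 1; B is in period 2, group 13; O is in period 2, group 16.
Radius decreases left→right (rising Z_eff, same n) and increases top→bottom (higher n).
All lie in period 2, so atomic radius increases right to left.
The largest atomic radius among these belongs to Li.

Li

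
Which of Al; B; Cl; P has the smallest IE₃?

Al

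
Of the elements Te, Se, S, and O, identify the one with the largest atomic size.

Radius decreases left→right (rising Z_eff, same n) and increases top→bottom (higher n).
All are in group 16, so atomic radius increases down the group.
The largest atomic size among these belongs to Te.

Te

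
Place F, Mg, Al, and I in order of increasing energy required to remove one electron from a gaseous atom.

F is in period 2, group 17; Mg is in period 3, group 2; Al is in period 3, group 13; I is in period 5, group 17.
Removing the outermost electron gets harder across a period and easier down a group.
These span different periods and groups, so the two trends combine.
Mg > Al: this pair runs against the simple trend — see the exception note.
I > Mg: period and group pull opposite ways; the across-period shift dominates (1008 vs 738 kJ/mol).
F > I: they share group 17; the group trend gives F the larger value.
Note the exception: Mg has a higher first ionization energy than Al, contrary to the simple trend — Al's single 3p electron is easier to remove than one from Mg's filled 3s².
Approximate values (kJ/mol): F 1681, Mg 738, Al 578, I 1008.
So from lowest to highest: Al < Mg < I < F.

Al, Mg, I, F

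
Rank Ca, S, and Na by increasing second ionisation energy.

After 1 electron has been removed, what remains? Ca⁺ still has 1 valence electron; S⁺ still has 5 valence electrons; Na⁺ is the bare [Ne] core.
Pulling an electron out of a noble-gas core costs far more than removing a remaining valence electron, so Na sits at the high end of IE_2.
Valence configurations: Ca⁺ [Ar]4s¹, S⁺ [Ne]3s²3p³.
Approximate IE_2 values (kJ/mol): Ca 1145, S 2252, Na 4562.
Putting it together, IE_2: Ca < S < Na.

Ca < S < Na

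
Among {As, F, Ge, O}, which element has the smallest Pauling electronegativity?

Atoms toward the upper right of the periodic table pull bonding electrons most strongly.
Here both period and group differ, so the two effects have to be weighed against each other.
As > Ge: As lies to the right of Ge in period 4, so the across-period effect alone puts As higher.
O > As: relative to As, both the across-period and down-group shifts push O's electronegativity up.
F > O: both are in period 2; the period trend gives F the larger value.
Approximate values (Pauling): O 3.44, F 3.98, Ge 2.01, As 2.18.
The smallest Pauling electronegativity among these belongs to Ge.

Ge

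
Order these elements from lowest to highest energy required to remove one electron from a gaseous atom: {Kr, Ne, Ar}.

Ne is in period 2, group 18; Ar is in period 3, group 18; Kr is in period 4, group 18.
Removing the outermost electron gets harder across a period and easier down a group.
All are in group 18, so first ionization energy increases up the group.
So from lowest to highest: Kr < Ar < Ne.

Kr < Ar < Ne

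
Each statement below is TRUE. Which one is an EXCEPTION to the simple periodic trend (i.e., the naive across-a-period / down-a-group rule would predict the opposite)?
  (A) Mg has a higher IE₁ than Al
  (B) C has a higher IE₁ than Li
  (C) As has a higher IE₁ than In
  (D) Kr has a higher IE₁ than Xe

The general trend: IE₁ increases across a period and decreases down a group.
(A) Mg (period 3, group 2) vs Al (period 3, group 13): the stated order contradicts the simple trend.
(B) C (period 2, group 14) vs Li (period 2, group 1): the stated order agrees with the simple trend.
(C) As (period 4, group 15) vs In (period 5, group 13): the stated order agrees with the simple trend.
(D) Kr (period 4, group 18) vs Xe (period 5, group 18): the stated order agrees with the simple trend.
The exception is (A): Al's single 3p electron is easier to remove than one from Mg's filled 3s².

(A)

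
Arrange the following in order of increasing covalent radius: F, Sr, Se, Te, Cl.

F < Cl < Se < Te < Sr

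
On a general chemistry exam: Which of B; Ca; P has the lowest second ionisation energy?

Ca

Consider each +1 ion: B⁺ still has 2 valence electrons; Ca⁺ still has 1 valence electron; P⁺ still has 4 valence electrons.
All are still removing valence electrons, so compare the +1 ions as you would atoms: IE_2 generally rises across a period (higher Z_eff) and falls down a group (larger shell), subject to the usual subshell exceptions.
Valence configurations: B⁺ [He]2s², Ca⁺ [Ar]4s¹, P⁺ [Ne]3s²3p².
Tabulated IE_2 (kJ/mol): B 2427, Ca 1145, P 1907.
Overall IE_2 order: Ca < P < B.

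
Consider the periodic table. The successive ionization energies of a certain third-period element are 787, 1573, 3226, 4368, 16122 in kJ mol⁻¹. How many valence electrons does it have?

Look for the largest jump between consecutive ionization energies: IE5/IE4 ≈ 3.7, far larger than any earlier ratio.
That jump marks the point where a core electron is being removed. So the atom has 4 valence electrons.

4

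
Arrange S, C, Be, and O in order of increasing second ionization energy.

Be < S < C < O

The second ionization energy removes an electron from the +1 ion. For each element: S⁺ still has 5 valence electrons; C⁺ still has 3 valence electrons; Be⁺ still has 1 valence electron; O⁺ still has 5 valence electrons.
All are still removing valence electrons, so compare the +1 ions as you would atoms: IE_2 generally rises across a period (higher Z_eff) and falls down a group (larger shell), subject to the usual subshell exceptions.
Valence configurations: S⁺ [Ne]3s²3p³, C⁺ [He]2s²2p¹, Be⁺ [He]2s¹, O⁺ [He]2s²2p³.
The numbers (kJ/mol): S 2252, C 2353, Be 1757, O 3388.
Hence IE_2: Be < S < C < O.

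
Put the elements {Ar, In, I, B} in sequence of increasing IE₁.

In < B < I < Ar

B is in period 2, group 13; Ar is in period 3, group 18; In is in period 5, group 13; I is in period 5, group 17.
IE₁ increases left→right with effective nuclear charge and decreases top→bottom as the valence shell moves farther out.
Here both period and group differ, so the two effects have to be weighed against each other.
B > In: they share group 13; the group trend gives B the larger value.
I > B: the two effects oppose for this pair; the across-period effect wins (1008 vs 801 kJ/mol).
Ar > I: relative to I, both the across-period and down-group shifts push Ar's first ionization energy up.
For reference (kJ/mol): B 801, Ar 1521, In 558, I 1008.
So from lowest to highest: In < B < I < Ar.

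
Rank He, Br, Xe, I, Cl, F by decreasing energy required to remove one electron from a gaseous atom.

He is in period 1, group 18; F is in period 2, group 17; Cl is in period 3, group 17; Br is in period 4, group 17; I is in period 5, group 17; Xe is in period 5, group 18.
First ionization energy rises across a period (greater Z_eff holds electrons more tightly) and falls down a group (valence electrons are farther from the nucleus).
Here both period and group differ, so the two effects have to be weighed against each other.
Br > I: they share group 17; the group trend gives Br the larger value.
Xe > Br: the two effects oppose for this pair; the across-period effect wins (1170 vs 1140 kJ/mol).
Cl > Xe: period and group pull opposite ways; the down-group shift dominates (1251 vs 1170 kJ/mol).
F > Cl: F sits above Cl in group 17, so the down-group effect alone puts F higher.
He > F: relative to F, both the across-period and down-group shifts push He's first ionization energy up.
For reference (kJ/mol): He 2372, F 1681, Cl 1251, Br 1140, I 1008, Xe 1170.
So from highest to lowest: He > F > Cl > Xe > Br > I.

He > F > Cl > Xe > Br > I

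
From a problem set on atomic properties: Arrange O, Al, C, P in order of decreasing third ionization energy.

O, C, P, Al

The third ionization energy removes an electron from the +2 ion. For each element: O²⁺ still has 4 valence electrons; Al²⁺ still has 1 valence electron; C²⁺ still has 2 valence electrons; P²⁺ still has 3 valence electrons.
All are still removing valence electrons, so compare the +2 ions as you would atoms: IE_3 generally rises across a period (higher Z_eff) and falls down a group (larger shell), subject to the usual subshell exceptions.
Valence configurations: O²⁺ [He]2s²2p², Al²⁺ [Ne]3s¹, C²⁺ [He]2s², P²⁺ [Ne]3s²3p¹.
Approximate IE_3 values (kJ/mol): O 5300, Al 2745, C 4620, P 2914.
Overall IE_3 order: Al < P < C < O.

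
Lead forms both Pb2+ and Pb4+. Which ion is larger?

Both ions have Z = 82 protons, but Pb4+ has lost more electrons, so its remaining electrons feel a larger effective nuclear charge per electron and are pulled in more tightly.
Higher positive charge → smaller ion, so Pb2+ > Pb4+.

Pb2+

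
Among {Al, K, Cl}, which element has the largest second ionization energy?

Consider each +1 ion: Al⁺ still has 2 valence electrons; K⁺ is the bare [Ar] core; Cl⁺ still has 6 valence electrons.
Breaking into a closed-shell core is much more expensive than removing a leftover valence electron — K has the largest IE_2 here.
Valence configurations: Al⁺ [Ne]3s², Cl⁺ [Ne]3s²3p⁴.
Tabulated IE_2 (kJ/mol): Al 1817, K 3052, Cl 2298.
Putting it together, IE_2: Al < Cl < K.

K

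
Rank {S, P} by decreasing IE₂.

Consider each +1 ion: S⁺ still has 5 valence electrons; P⁺ still has 4 valence electrons.
All are still removing valence electrons, so compare the +1 ions as you would atoms: IE_2 generally rises across a period (higher Z_eff) and falls down a group (larger shell), subject to the usual subshell exceptions.
Valence configurations: S⁺ [Ne]3s²3p³, P⁺ [Ne]3s²3p².
Approximate IE_2 values (kJ/mol): S 2252, P 1907.
So the second ionization energies run P < S.

S, P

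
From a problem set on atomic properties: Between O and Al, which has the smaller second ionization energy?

IE_2 is the cost of taking one more electron from the +1 cation: O⁺ still has 5 valence electrons; Al⁺ still has 2 valence electrons.
All are still removing valence electrons, so compare the +1 ions as you would atoms: IE_2 generally rises across a period (higher Z_eff) and falls down a group (larger shell), subject to the usual subshell exceptions.
Valence configurations: O⁺ [He]2s²2p³, Al⁺ [Ne]3s².
Tabulated IE_2 (kJ/mol): O 3388, Al 1817.
Hence IE_2: Al < O.

Al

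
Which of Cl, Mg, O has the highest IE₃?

After 2 electrons have been removed, what remains? Cl²⁺ still has 5 valence electrons; Mg²⁺ is the bare [Ne] core; O²⁺ still has 4 valence electrons.
Pulling an electron out of a noble-gas core costs far more than removing a remaining valence electron, so Mg sits at the high end of IE_3.
Valence configurations: Cl²⁺ [Ne]3s²3p³, O²⁺ [He]2s²2p².
Tabulated IE_3 (kJ/mol): Cl 3822, Mg 7733, O 5300.
Putting it together, IE_3: Cl < O < Mg.

Mg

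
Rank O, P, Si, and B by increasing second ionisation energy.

Si < P < B < O

Consider each +1 ion: O⁺ still has 5 valence electrons; P⁺ still has 4 valence electrons; Si⁺ still has 3 valence electrons; B⁺ still has 2 valence electrons.
All are still removing valence electrons, so compare the +1 ions as you would atoms: IE_2 generally rises across a period (higher Z_eff) and falls down a group (larger shell), subject to the usual subshell exceptions.
Valence configurations: O⁺ [He]2s²2p³, P⁺ [Ne]3s²3p², Si⁺ [Ne]3s²3p¹, B⁺ [He]2s².
Approximate IE_2 values (kJ/mol): O 3388, P 1907, Si 1577, B 2427.
Putting it together, IE_2: Si < P < B < O.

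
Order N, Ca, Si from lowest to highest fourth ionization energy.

IE_4 is the cost of taking one more electron from the +3 cation: N³⁺ still has 2 valence electrons; Ca³⁺ is already 1 electron into the core; Si³⁺ still has 1 valence electron.
Usually core removal costs more than valence removal, but here the competition is close: a tightly held n=2 valence electron can cost more to remove than an n=3 core electron, so the actual values have to decide it.
Valence configurations: N³⁺ [He]2s², Si³⁺ [Ne]3s¹.
Tabulated IE_4 (kJ/mol): N 7475, Ca 6491, Si 4356.
Putting it together, IE_4: Si < Ca < N.

Si < Ca < N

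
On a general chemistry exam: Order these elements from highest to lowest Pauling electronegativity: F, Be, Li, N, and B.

F > N > B > Be > Li

Li is in period 2, group 1; Be is in period 2, group 2; B is in period 2, group 13; N is in period 2, group 15; F is in period 2, group 17.
EN rises left→right (higher Z_eff, smaller atoms) and falls top→bottom (larger, more shielded atoms).
All lie in period 2, so electronegativity increases left to right.
So from highest to lowest: F > N > B > Be > Li.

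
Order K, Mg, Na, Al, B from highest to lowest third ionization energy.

Consider each +2 ion: K²⁺ is already 1 electron into the core; Mg²⁺ is the bare [Ne] core; Na²⁺ is already 1 electron into the core; Al²⁺ still has 1 valence electron; B²⁺ still has 1 valence electron.
Breaking into a closed-shell core is much more expensive than removing a leftover valence electron — K, Na and Mg have the largest IE_3 here.
Valence configurations: Al²⁺ [Ne]3s¹, B²⁺ [He]2s¹.
Approximate IE_3 values (kJ/mol): K 4420, Mg 7733, Na 6910, Al 2745, B 3660.
Putting it together, IE_3: Al < B < K < Na < Mg.

Mg, Na, K, B, Al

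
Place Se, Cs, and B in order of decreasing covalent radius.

Cs, Se, B

Radius decreases left→right (rising Z_eff, same n) and increases top→bottom (higher n).
Neither a single period nor a single group — weigh both effects.
Se > B: period and group pull opposite ways; the down-group shift dominates (116 vs 85 pm).
Cs > Se: both effects reinforce here, so Cs is clearly the larger of the two.
Approximate values (pm): B 85, Se 116, Cs 232.
So from largest to smallest: Cs > Se > B.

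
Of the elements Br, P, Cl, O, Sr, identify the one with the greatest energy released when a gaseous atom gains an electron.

Cl

Electron affinity generally becomes more exothermic across a period toward the halogens and less exothermic down a group.
These span different periods and groups, so the two trends combine.
P > Sr: both effects reinforce here, so P is clearly the higher of the two.
O > P: relative to P, both the across-period and down-group shifts push O's electron affinity up.
Br > O: the two effects oppose for this pair; the across-period effect wins (325 vs 141 kJ/mol).
Cl > Br: Cl sits above Br in group 17, so the down-group effect alone puts Cl higher.
Tabulated electron affinity (kJ/mol): O 141, P 72, Cl 349, Br 325, Sr 5.
The greatest energy released when a gaseous atom gains an electron among these belongs to Cl.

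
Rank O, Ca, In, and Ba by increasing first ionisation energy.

Ba, In, Ca, O

O is in period 2, group 16; Ca is in period 4, group 2; In is in period 5, group 13; Ba is in period 6, group 2.
Across a period the outer electron is held more tightly (higher IE₁); down a group it sits in a higher shell, more shielded, and comes off more easily.
These span different periods and groups, so the two trends combine.
In > Ba: both effects reinforce here, so In is clearly the higher of the two.
Ca > In: period and group pull opposite ways; the down-group shift dominates (590 vs 558 kJ/mol).
O > Ca: relative to Ca, both the across-period and down-group shifts push O's first ionization energy up.
Approximate values (kJ/mol): O 1314, Ca 590, In 558, Ba 503.
So from lowest to highest: Ba < In < Ca < O.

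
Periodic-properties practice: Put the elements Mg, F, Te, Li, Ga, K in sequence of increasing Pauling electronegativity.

K < Li < Mg < Ga < Te < F

Li is in period 2, group 1; F is in period 2, group 17; Mg is in period 3, group 2; K is in period 4, group 1; Ga is in period 4, group 13; Te is in period 5, group 16.
Smaller atoms with higher effective nuclear charge are more electronegative.
Here both period and group differ, so the two effects have to be weighed against each other.
Li > K: Li sits above K in group 1, so the down-group effect alone puts Li higher.
Mg > Li: period and group pull opposite ways; the across-period shift dominates (1.31 vs 0.98).
Ga > Mg: the two effects oppose for this pair; the across-period effect wins (1.81 vs 1.31).
Te > Ga: the two effects oppose for this pair; the across-period effect wins (2.10 vs 1.81).
F > Te: relative to Te, both the across-period and down-group shifts push F's electronegativity up.
Approximate values (Pauling): Li 0.98, F 3.98, Mg 1.31, K 0.82, Ga 1.81, Te 2.10.
So from lowest to highest: K < Li < Mg < Ga < Te < F.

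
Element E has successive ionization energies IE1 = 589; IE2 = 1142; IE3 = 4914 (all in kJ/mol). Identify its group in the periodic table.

Group 2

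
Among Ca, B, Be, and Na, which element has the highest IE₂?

Consider each +1 ion: Ca⁺ still has 1 valence electron; B⁺ still has 2 valence electrons; Be⁺ still has 1 valence electron; Na⁺ is the bare [Ne] core.
Core electrons are held far more tightly than valence electrons, so Na tops the IE_2 order.
Valence configurations: Ca⁺ [Ar]4s¹, B⁺ [He]2s², Be⁺ [He]2s¹.
The numbers (kJ/mol): Ca 1145, B 2427, Be 1757, Na 4562.
Putting it together, IE_2: Ca < Be < B < Na.

Na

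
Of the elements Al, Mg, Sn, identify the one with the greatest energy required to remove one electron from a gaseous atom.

Mg is in period 3, group 2; Al is in period 3, group 13; Sn is in period 5, group 14.
IE₁ increases left→right with effective nuclear charge and decreases top→bottom as the valence shell moves farther out.
These span different periods and groups, so the two trends combine.
Sn > Al: the two effects oppose for this pair; the across-period effect wins (709 vs 578 kJ/mol).
Mg > Sn: the two effects oppose for this pair; the down-group effect wins (738 vs 709 kJ/mol).
Note the exception: Mg has a higher first ionization energy than Al, contrary to the simple trend — Al's single 3p electron is easier to remove than one from Mg's filled 3s².
Approximate values (kJ/mol): Mg 738, Al 578, Sn 709.
The greatest energy required to remove one electron from a gaseous atom among these belongs to Mg.

Mg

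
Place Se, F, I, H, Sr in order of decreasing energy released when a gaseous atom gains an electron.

F > I > Se > H > Sr

Atoms with high Z_eff and room in the valence shell (especially the halogens) have the most exothermic electron affinities.
These span different periods and groups, so the two trends combine.
H > Sr: the two effects oppose for this pair; the down-group effect wins (73 vs 5 kJ/mol).
Se > H: the two effects oppose for this pair; the across-period effect wins (195 vs 73 kJ/mol).
I > Se: the two effects oppose for this pair; the across-period effect wins (295 vs 195 kJ/mol).
F > I: they share group 17; the group trend gives F the larger value.
For reference (kJ/mol): H 73, F 328, Se 195, Sr 5, I 295.
So from highest to lowest: F > I > Se > H > Sr.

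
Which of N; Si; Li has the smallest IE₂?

IE_2 is the cost of taking one more electron from the +1 cation: N⁺ still has 4 valence electrons; Si⁺ still has 3 valence electrons; Li⁺ is the bare [He] core.
Core electrons are held far more tightly than valence electrons, so Li tops the IE_2 order.
Valence configurations: N⁺ [He]2s²2p², Si⁺ [Ne]3s²3p¹.
Tabulated IE_2 (kJ/mol): N 2856, Si 1577, Li 7298.
Hence IE_2: Si < N < Li.

Si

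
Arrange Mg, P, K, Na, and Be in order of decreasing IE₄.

Be > Mg > Na > K > P

The fourth ionization energy removes an electron from the +3 ion. For each element: Mg³⁺ is already 1 electron into the core; P³⁺ still has 2 valence electrons; K³⁺ is already 2 electrons into the core; Na³⁺ is already 2 electrons into the core; Be³⁺ is already 1 electron into the core.
Pulling an electron out of a noble-gas core costs far more than removing a remaining valence electron, so K, Na, Mg and Be sit at the high end of IE_4.
Tabulated IE_4 (kJ/mol): Mg 10543, P 4964, K 5877, Na 9543, Be 21007.
Hence IE_4: P < K < Na < Mg < Be.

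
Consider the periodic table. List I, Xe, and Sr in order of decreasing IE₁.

Xe, I, Sr

Sr is in period 5, group 2; I is in period 5, group 17; Xe is in period 5, group 18.
IE₁ increases left→right with effective nuclear charge and decreases top→bottom as the valence shell moves farther out.
All lie in period 5, so first ionization energy increases left to right.
So from highest to lowest: Xe > I > Sr.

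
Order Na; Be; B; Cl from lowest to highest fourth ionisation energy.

Cl < Na < Be < B

The fourth ionization energy removes an electron from the +3 ion. For each element: Na³⁺ is already 2 electrons into the core; Be³⁺ is already 1 electron into the core; B³⁺ is the bare [He] core; Cl³⁺ still has 4 valence electrons.
Core electrons are held far more tightly than valence electrons, so Na, Be and B top the IE_4 order.
The numbers (kJ/mol): Na 9543, Be 21007, B 25026, Cl 5159.
Overall IE_4 order: Cl < Na < Be < B.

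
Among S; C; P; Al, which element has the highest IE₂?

C

The second ionization energy removes an electron from the +1 ion. For each element: S⁺ still has 5 valence electrons; C⁺ still has 3 valence electrons; P⁺ still has 4 valence electrons; Al⁺ still has 2 valence electrons.
All are still removing valence electrons, so compare the +1 ions as you would atoms: IE_2 generally rises across a period (higher Z_eff) and falls down a group (larger shell), subject to the usual subshell exceptions.
Valence configurations: S⁺ [Ne]3s²3p³, C⁺ [He]2s²2p¹, P⁺ [Ne]3s²3p², Al⁺ [Ne]3s².
Approximate IE_2 values (kJ/mol): S 2252, C 2353, P 1907, Al 1817.
So the second ionization energies run Al < P < S < C.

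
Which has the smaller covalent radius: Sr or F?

F

Atomic radius shrinks across a period as nuclear charge pulls the same shell inward, and grows down a group as new shells are added.
These span different periods and groups, so the two trends combine.
Sr > F: relative to F, both the across-period and down-group shifts push Sr's atomic radius up.
For reference (pm): F 64, Sr 185.
So F has the smaller covalent radius (F < Sr).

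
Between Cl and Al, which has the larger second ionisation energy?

Cl

After 1 electron has been removed, what remains? Cl⁺ still has 6 valence electrons; Al⁺ still has 2 valence electrons.
All are still removing valence electrons, so compare the +1 ions as you would atoms: IE_2 generally rises across a period (higher Z_eff) and falls down a group (larger shell), subject to the usual subshell exceptions.
Valence configurations: Cl⁺ [Ne]3s²3p⁴, Al⁺ [Ne]3s².
The numbers (kJ/mol): Cl 2298, Al 1817.
Hence IE_2: Al < Cl.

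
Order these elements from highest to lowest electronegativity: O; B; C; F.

Atoms toward the upper right of the periodic table pull bonding electrons most strongly.
All lie in period 2, so electronegativity increases left to right.
So from highest to lowest: F > O > C > B.

F > O > C > B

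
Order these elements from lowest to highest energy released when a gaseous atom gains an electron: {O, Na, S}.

Na < O < S

Atoms with high Z_eff and room in the valence shell (especially the halogens) have the most exothermic electron affinities.
Here both period and group differ, so the two effects have to be weighed against each other.
O > Na: relative to Na, both the across-period and down-group shifts push O's electron affinity up.
S > O: this pair runs against the simple trend — see the exception note.
Note the exception: S has a higher electron affinity than O, contrary to the simple trend — the compact 2p subshell of O repels the added electron more than S's larger 3p does.
Approximate values (kJ/mol): O 141, Na 53, S 200.
So from lowest to highest: Na < O < S.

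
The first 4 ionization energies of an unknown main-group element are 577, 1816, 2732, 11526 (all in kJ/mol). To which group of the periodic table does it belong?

Group 13

Look for the largest jump between consecutive ionization energies: IE4/IE3 ≈ 4.2, far larger than any earlier ratio.
That jump marks the point where a core electron is being removed. So the atom has 3 valence electrons.
A main-group element with 3 valence electrons is in group 13.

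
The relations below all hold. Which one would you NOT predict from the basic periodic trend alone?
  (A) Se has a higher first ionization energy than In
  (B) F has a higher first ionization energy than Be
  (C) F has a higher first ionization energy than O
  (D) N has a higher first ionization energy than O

The general trend: first ionization energy increases across a period and decreases down a group.
(A) Se (period 4, group 16) vs In (period 5, group 13): the stated order agrees with the simple trend.
(B) F (period 2, group 17) vs Be (period 2, group 2): the stated order agrees with the simple trend.
(C) F (period 2, group 17) vs O (period 2, group 16): the stated order agrees with the simple trend.
(D) N (period 2, group 15) vs O (period 2, group 16): the stated order contradicts the simple trend.
The exception is (D): pairing an electron in O's 2p⁴ costs repulsion energy, so O ionizes more easily than half-filled N (2p³).

(D)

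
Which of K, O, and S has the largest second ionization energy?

After 1 electron has been removed, what remains? K⁺ is the bare [Ar] core; O⁺ still has 5 valence electrons; S⁺ still has 5 valence electrons.
Usually core removal costs more than valence removal, but here the competition is close: a tightly held n=2 valence electron can cost more to remove than an n=3 core electron, so the actual values have to decide it.
Valence configurations: O⁺ [He]2s²2p³, S⁺ [Ne]3s²3p³.
The numbers (kJ/mol): K 3052, O 3388, S 2252.
Putting it together, IE_2: S < K < O.

O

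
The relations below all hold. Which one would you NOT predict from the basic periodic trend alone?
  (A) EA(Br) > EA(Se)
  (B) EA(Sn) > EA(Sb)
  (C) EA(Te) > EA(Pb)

(B)

The general trend: electron affinity increases across a period and decreases down a group.
(A) Br (period 4, group 17) vs Se (period 4, group 16): the stated order agrees with the simple trend.
(B) Sn (period 5, group 14) vs Sb (period 5, group 15): the stated order contradicts the simple trend.
(C) Te (period 5, group 16) vs Pb (period 6, group 14): the stated order agrees with the simple trend.
The exception is (B): adding an electron to Sb's half-filled 5p³ is unfavourable, so Sn has the more exothermic EA.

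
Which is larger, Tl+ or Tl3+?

Both ions have Z = 81 protons, but Tl3+ has lost more electrons, so its remaining electrons feel a larger effective nuclear charge per electron and are pulled in more tightly.
Higher positive charge → smaller ion, so Tl+ > Tl3+.

Tl+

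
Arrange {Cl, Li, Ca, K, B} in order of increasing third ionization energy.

B < Cl < K < Ca < Li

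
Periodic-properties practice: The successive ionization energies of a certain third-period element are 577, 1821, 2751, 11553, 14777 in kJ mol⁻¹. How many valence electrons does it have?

3

Look for the largest jump between consecutive ionization energies: IE4/IE3 ≈ 4.2, far larger than any earlier ratio.
That jump marks the point where a core electron is being removed. So the atom has 3 valence electrons.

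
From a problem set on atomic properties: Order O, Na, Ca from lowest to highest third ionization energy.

Ca, O, Na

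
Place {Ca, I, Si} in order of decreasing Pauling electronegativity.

Si is in period 3, group 14; Ca is in period 4, group 2; I is in period 5, group 17.
Smaller atoms with higher effective nuclear charge are more electronegative.
Neither a single period nor a single group — weigh both effects.
Si > Ca: both effects reinforce here, so Si is clearly the higher of the two.
I > Si: period and group pull opposite ways; the across-period shift dominates (2.66 vs 1.90).
Tabulated electronegativity (Pauling): Si 1.90, Ca 1.00, I 2.66.
So from highest to lowest: I > Si > Ca.

I, Si, Ca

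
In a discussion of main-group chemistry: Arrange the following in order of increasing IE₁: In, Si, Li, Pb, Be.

Li < In < Pb < Si < Be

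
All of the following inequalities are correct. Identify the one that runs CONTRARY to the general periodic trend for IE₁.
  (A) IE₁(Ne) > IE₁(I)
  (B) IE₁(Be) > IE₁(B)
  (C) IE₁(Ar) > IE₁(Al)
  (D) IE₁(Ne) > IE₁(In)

The general trend: IE₁ increases across a period and decreases down a group.
(A) Ne (period 2, group 18) vs I (period 5, group 17): the stated order agrees with the simple trend.
(B) Be (period 2, group 2) vs B (period 2, group 13): the stated order contradicts the simple trend.
(C) Ar (period 3, group 18) vs Al (period 3, group 13): the stated order agrees with the simple trend.
(D) Ne (period 2, group 18) vs In (period 5, group 13): the stated order agrees with the simple trend.
The exception is (B): removing B's lone 2p electron is easier than breaking Be's filled 2s².

(B)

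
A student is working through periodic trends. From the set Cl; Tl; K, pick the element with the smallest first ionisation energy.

Cl is in period 3, group 17; K is in period 4, group 1; Tl is in period 6, group 13.
IE₁ increases left→right with effective nuclear charge and decreases top→bottom as the valence shell moves farther out.
These span different periods and groups, so the two trends combine.
Tl > K: the two effects oppose for this pair; the across-period effect wins (589 vs 419 kJ/mol).
Cl > Tl: both effects reinforce here, so Cl is clearly the higher of the two.
Approximate values (kJ/mol): Cl 1251, K 419, Tl 589.
The smallest first ionisation energy among these belongs to K.

K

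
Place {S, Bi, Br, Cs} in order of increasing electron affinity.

Cs < Bi < S < Br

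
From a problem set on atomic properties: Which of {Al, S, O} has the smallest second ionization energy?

Al

IE_2 is the cost of taking one more electron from the +1 cation: Al⁺ still has 2 valence electrons; S⁺ still has 5 valence electrons; O⁺ still has 5 valence electrons.
All are still removing valence electrons, so compare the +1 ions as you would atoms: IE_2 generally rises across a period (higher Z_eff) and falls down a group (larger shell), subject to the usual subshell exceptions.
Valence configurations: Al⁺ [Ne]3s², S⁺ [Ne]3s²3p³, O⁺ [He]2s²2p³.
The numbers (kJ/mol): Al 1817, S 2252, O 3388.
Hence IE_2: Al < S < O.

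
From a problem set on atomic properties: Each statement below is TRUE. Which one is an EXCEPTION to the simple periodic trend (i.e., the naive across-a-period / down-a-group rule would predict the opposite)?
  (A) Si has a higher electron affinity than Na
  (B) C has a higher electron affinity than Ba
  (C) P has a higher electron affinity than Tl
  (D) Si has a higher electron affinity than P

(D)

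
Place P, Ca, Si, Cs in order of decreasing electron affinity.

Si > P > Cs > Ca

Si is in period 3, group 14; P is in period 3, group 15; Ca is in period 4, group 2; Cs is in period 6, group 1.
EA tends to increase across a period and decrease down a group, though the pattern is less regular than for IE or radius.
These span different periods and groups, so the two trends combine.
Cs > Ca: this pair runs against the simple trend — see the exception note.
P > Cs: relative to Cs, both the across-period and down-group shifts push P's electron affinity up.
Si > P: this pair runs against the simple trend — see the exception note.
Note the exception: Cs has a higher electron affinity than Ca, contrary to the simple trend — adding an electron to Ca (ns²) has to open a new, higher-energy np subshell, which is unfavourable.
Note the exception: Si has a higher electron affinity than P, contrary to the simple trend — adding an electron to P's half-filled 3p³ is unfavourable, so Si (3p²) has the more exothermic EA.
For reference (kJ/mol): Si 134, P 72, Ca 2, Cs 46.
So from highest to lowest: Si > P > Cs > Ca.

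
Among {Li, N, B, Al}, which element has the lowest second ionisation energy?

Al

IE_2 is the cost of taking one more electron from the +1 cation: Li⁺ is the bare [He] core; N⁺ still has 4 valence electrons; B⁺ still has 2 valence electrons; Al⁺ still has 2 valence electrons.
Core electrons are held far more tightly than valence electrons, so Li tops the IE_2 order.
Valence configurations: N⁺ [He]2s²2p², B⁺ [He]2s², Al⁺ [Ne]3s².
Approximate IE_2 values (kJ/mol): Li 7298, N 2856, B 2427, Al 1817.
Overall IE_2 order: Al < B < N < Li.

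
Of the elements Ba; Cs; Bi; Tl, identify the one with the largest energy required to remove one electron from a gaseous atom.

IE₁ increases left→right with effective nuclear charge and decreases top→bottom as the valence shell moves farther out.
All lie in period 6, so first ionization energy increases left to right.
The largest energy required to remove one electron from a gaseous atom among these belongs to Bi.

Bi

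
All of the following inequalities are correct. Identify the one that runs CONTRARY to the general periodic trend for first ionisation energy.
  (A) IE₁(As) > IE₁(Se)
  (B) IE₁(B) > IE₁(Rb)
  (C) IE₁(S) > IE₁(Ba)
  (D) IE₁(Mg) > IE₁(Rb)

(A)

The general trend: first ionisation energy increases across a period and decreases down a group.
(A) As (period 4, group 15) vs Se (period 4, group 16): the stated order contradicts the simple trend.
(B) B (period 2, group 13) vs Rb (period 5, group 1): the stated order agrees with the simple trend.
(C) S (period 3, group 16) vs Ba (period 6, group 2): the stated order agrees with the simple trend.
(D) Mg (period 3, group 2) vs Rb (period 5, group 1): the stated order agrees with the simple trend.
The exception is (A): Se (4p⁴) ionizes more easily than half-filled As (4p³).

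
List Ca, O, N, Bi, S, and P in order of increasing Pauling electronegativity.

N is in period 2, group 15; O is in period 2, group 16; P is in period 3, group 15; S is in period 3, group 16; Ca is in period 4, group 2; Bi is in period 6, group 15.
EN rises left→right (higher Z_eff, smaller atoms) and falls top→bottom (larger, more shielded atoms).
Neither a single period nor a single group — weigh both effects.
Bi > Ca: the two effects oppose for this pair; the across-period effect wins (2.02 vs 1.00).
P > Bi: P sits above Bi in group 15, so the down-group effect alone puts P higher.
S > P: S lies to the right of P in period 3, so the across-period effect alone puts S higher.
N > S: period and group pull opposite ways; the down-group shift dominates (3.04 vs 2.58).
O > N: both are in period 2; the period trend gives O the larger value.
For reference (Pauling): N 3.04, O 3.44, P 2.19, S 2.58, Ca 1.00, Bi 2.02.
So from lowest to highest: Ca < Bi < P < S < N < O.

Ca, Bi, P, S, N, O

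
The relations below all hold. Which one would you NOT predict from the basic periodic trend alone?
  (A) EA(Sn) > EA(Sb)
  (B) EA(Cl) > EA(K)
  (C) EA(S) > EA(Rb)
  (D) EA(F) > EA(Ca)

(A)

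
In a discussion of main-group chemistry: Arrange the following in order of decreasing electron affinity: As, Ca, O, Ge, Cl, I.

O is in period 2, group 16; Cl is in period 3, group 17; Ca is in period 4, group 2; Ge is in period 4, group 14; As is in period 4, group 15; I is in period 5, group 17.
EA tends to increase across a period and decrease down a group, though the pattern is less regular than for IE or radius.
Neither a single period nor a single group — weigh both effects.
As > Ca: both are in period 4; the period trend gives As the larger value.
Ge > As: this pair runs against the simple trend — see the exception note.
O > Ge: relative to Ge, both the across-period and down-group shifts push O's electron affinity up.
I > O: the two effects oppose for this pair; the across-period effect wins (295 vs 141 kJ/mol).
Cl > I: they share group 17; the group trend gives Cl the larger value.
Note the exception: Ge has a higher electron affinity than As, contrary to the simple trend — adding an electron to As's half-filled 4p³ is unfavourable, so Ge (4p²) has the more exothermic EA.
Tabulated electron affinity (kJ/mol): O 141, Cl 349, Ca 2, Ge 119, As 78, I 295.
So from highest to lowest: Cl > I > O > Ge > As > Ca.

Cl, I, O, Ge, As, Ca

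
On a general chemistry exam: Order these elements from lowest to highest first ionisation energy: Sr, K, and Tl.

K, Sr, Tl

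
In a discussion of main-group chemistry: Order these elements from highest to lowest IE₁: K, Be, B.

Be, B, K

Be is in period 2, group 2; B is in period 2, group 13; K is in period 4, group 1.
Removing the outermost electron gets harder across a period and easier down a group.
Neither a single period nor a single group — weigh both effects.
B > K: both effects reinforce here, so B is clearly the higher of the two.
Be > B: this pair runs against the simple trend — see the exception note.
Note the exception: Be has a higher first ionization energy than B, contrary to the simple trend — removing B's lone 2p electron is easier than breaking Be's filled 2s².
Tabulated first ionization energy (kJ/mol): Be 900, B 801, K 419.
So from highest to lowest: Be > B > K.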